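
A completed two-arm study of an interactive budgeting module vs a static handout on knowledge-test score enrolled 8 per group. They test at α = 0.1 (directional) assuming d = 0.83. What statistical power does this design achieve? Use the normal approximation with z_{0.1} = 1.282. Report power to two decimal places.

For two equal groups, power = Φ(d·√(n/2) − z_{α}).
d·√(n/2) = 0.83 × √(8/2) = 0.83 × 2.000 = 1.660.
z_β = 1.660 − 1.282 = 0.378.
Power = Φ(0.378) = 0.647.

power ≈ 0.65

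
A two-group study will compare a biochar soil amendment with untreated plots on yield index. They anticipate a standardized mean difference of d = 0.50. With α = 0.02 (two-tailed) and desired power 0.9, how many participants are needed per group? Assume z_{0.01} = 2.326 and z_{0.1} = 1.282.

For two independent groups with equal n: n = 2·((z_{α/2} + z_β) / d)².
z_{α/2} + z_β = 2.326 + 1.282 = 3.608.
n = 2 × (3.608 / 0.50)² = 2 × 7.216² = 2 × 52.07 = 104.1.
Round up to the next whole participant.

n = 105 per group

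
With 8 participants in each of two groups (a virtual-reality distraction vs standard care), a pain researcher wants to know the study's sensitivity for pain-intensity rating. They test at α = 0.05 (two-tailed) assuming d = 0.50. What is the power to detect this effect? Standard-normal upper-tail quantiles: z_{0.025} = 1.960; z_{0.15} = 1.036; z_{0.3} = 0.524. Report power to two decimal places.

power ≈ 0.17

For two equal groups, power = Φ(d·√(n/2) − z_{α/2}).
d·√(n/2) = 0.50 × √(8/2) = 0.50 × 2.000 = 1.000.
z_β = 1.000 − 1.960 = -0.960.
Power = Φ(-0.960) = 0.169.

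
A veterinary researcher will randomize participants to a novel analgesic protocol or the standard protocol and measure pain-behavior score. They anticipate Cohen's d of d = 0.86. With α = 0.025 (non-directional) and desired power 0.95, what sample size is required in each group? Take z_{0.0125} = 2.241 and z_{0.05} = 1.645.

For two independent groups with equal n: n = 2·((z_{α/2} + z_β) / d)².
z_{α/2} + z_β = 2.241 + 1.645 = 3.886.
n = 2 × (3.886 / 0.86)² = 2 × 4.519² = 2 × 20.42 = 40.8.
Round up to the next whole participant.

n = 41 per group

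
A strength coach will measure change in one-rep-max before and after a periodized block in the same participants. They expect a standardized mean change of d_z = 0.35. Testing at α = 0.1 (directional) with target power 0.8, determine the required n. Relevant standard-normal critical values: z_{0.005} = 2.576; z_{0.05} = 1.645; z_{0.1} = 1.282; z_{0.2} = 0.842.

n = 37 pairs

For a paired (one-sample on differences) test: n = ((z_{α} + z_β) / d)².
z_{α} + z_β = 1.282 + 0.842 = 2.124.
n = (2.124 / 0.35)² = 6.069² = 36.83.
Round up.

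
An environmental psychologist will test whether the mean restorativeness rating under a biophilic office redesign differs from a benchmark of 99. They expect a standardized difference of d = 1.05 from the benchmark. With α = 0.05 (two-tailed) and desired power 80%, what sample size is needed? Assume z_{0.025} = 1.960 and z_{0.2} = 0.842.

For a one-sample test: n = ((z_{α/2} + z_β) / d)².
z_{α/2} + z_β = 1.960 + 0.842 = 2.802.
n = (2.802 / 1.05)² = 2.669² = 7.12.
Round up.

n = 8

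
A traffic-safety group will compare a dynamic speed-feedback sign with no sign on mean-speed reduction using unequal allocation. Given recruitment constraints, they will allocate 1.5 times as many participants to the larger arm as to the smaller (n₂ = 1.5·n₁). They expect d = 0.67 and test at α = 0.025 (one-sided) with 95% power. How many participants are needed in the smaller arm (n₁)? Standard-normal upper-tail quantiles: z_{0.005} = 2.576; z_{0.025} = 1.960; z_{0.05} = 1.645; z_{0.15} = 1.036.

With allocation ratio k = n₂/n₁ = 1.5, Var(x̄₁−x̄₂) = σ²(1/n₁ + 1/(k·n₁)) = σ²·(k+1)/(k·n₁).
So n₁ = (1 + 1/k)·((z_{α} + z_β)/d)² = 1.667 × (3.605/0.67)².
n₁ = 1.667 × 28.95 = 48.3.
Round up: n₁ = 49, giving n₂ = ⌈1.5 × 49⌉ = ⌈73.5⌉ = 74.

n₁ = 49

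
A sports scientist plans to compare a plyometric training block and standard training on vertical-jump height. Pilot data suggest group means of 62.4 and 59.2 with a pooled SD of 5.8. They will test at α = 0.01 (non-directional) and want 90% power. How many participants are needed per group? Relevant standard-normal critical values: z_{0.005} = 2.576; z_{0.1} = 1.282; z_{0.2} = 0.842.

n = 98 per group

Cohen's d = |M₁ − M₂| / SD_pooled = |62.4 − 59.2| / 5.8 = 3.2 / 5.8 = 0.552.
For two independent groups with equal n: n = 2·((z_{α/2} + z_β) / d)².
z_{α/2} + z_β = 2.576 + 1.282 = 3.858.
n = 2 × (3.858 / 0.552)² = 2 × 6.989² = 2 × 48.85 = 97.7.
Round up to the next whole participant.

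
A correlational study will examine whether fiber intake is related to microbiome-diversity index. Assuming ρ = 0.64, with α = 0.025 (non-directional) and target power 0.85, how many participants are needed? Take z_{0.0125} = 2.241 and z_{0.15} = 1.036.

n = 22

Fisher's z: C = ½·ln((1+r)/(1−r)) = ½·ln(4.5556) = 0.7582.
n = ((z_{α/2} + z_β)/C)² + 3.
(2.241 + 1.036) / 0.7582 = 3.277 / 0.7582 = 4.322.
n = 4.322² + 3 = 18.68 + 3 = 21.7.
Round up.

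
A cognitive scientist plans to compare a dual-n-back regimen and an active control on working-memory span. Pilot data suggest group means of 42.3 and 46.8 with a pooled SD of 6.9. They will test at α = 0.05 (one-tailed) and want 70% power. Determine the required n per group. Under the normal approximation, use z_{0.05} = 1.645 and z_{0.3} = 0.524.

n = 23 per group

Cohen's d = |M₁ − M₂| / SD_pooled = |42.3 − 46.8| / 6.9 = 4.5 / 6.9 = 0.652.
For two independent groups with equal n: n = 2·((z_{α} + z_β) / d)².
z_{α} + z_β = 1.645 + 0.524 = 2.169.
n = 2 × (2.169 / 0.652)² = 2 × 3.327² = 2 × 11.07 = 22.1.
Round up to the next whole participant.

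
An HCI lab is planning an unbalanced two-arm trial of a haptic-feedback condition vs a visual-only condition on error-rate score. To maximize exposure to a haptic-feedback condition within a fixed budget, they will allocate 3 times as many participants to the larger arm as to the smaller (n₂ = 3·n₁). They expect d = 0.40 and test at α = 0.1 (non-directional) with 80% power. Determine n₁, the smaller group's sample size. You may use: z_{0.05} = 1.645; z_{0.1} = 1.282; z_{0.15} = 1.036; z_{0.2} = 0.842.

With allocation ratio k = n₂/n₁ = 3, Var(x̄₁−x̄₂) = σ²(1/n₁ + 1/(k·n₁)) = σ²·(k+1)/(k·n₁).
So n₁ = (1 + 1/k)·((z_{α/2} + z_β)/d)² = 1.333 × (2.487/0.40)².
n₁ = 1.333 × 38.66 = 51.5.
Round up: n₁ = 52, giving n₂ = 3 × 52 = 156.

n₁ = 52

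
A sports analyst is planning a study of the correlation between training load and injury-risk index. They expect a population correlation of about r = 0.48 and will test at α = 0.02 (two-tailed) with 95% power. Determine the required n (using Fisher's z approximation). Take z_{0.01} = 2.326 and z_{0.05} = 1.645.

Fisher's z: C = ½·ln((1+r)/(1−r)) = ½·ln(2.8462) = 0.5230.
n = ((z_{α/2} + z_β)/C)² + 3.
(2.326 + 1.645) / 0.5230 = 3.971 / 0.5230 = 7.593.
n = 7.593² + 3 = 57.65 + 3 = 60.6.
Round up.

n = 61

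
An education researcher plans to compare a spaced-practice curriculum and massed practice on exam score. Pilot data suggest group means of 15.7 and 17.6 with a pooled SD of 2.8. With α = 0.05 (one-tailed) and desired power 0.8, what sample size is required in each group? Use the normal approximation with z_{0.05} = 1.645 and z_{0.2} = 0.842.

n = 27 per group

Cohen's d = |M₁ − M₂| / SD_pooled = |15.7 − 17.6| / 2.8 = 1.9 / 2.8 = 0.679.
For two independent groups with equal n: n = 2·((z_{α} + z_β) / d)².
z_{α} + z_β = 1.645 + 0.842 = 2.487.
n = 2 × (2.487 / 0.679)² = 2 × 3.663² = 2 × 13.42 = 26.8.
Round up to the next whole participant.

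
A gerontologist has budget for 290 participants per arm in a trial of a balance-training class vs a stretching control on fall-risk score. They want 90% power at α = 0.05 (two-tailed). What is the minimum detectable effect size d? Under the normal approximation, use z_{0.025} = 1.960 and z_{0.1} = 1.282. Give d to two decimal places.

d_min ≈ 0.27

For two independent groups of n = 290 each: d_min = (z_{α/2} + z_β)·√(2/n).
z-sum = 1.960 + 1.282 = 3.242.
d_min = 3.242 × √(2/290) = 3.242 × 0.0830 = 0.269.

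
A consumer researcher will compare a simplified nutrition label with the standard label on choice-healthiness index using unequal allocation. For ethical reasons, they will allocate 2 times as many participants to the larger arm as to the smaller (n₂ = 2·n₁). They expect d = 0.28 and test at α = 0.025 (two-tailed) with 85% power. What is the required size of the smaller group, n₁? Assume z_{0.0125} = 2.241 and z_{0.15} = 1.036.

n₁ = 206

With allocation ratio k = n₂/n₁ = 2, Var(x̄₁−x̄₂) = σ²(1/n₁ + 1/(k·n₁)) = σ²·(k+1)/(k·n₁).
So n₁ = (1 + 1/k)·((z_{α/2} + z_β)/d)² = 1.500 × (3.277/0.28)².
n₁ = 1.500 × 136.97 = 205.5.
Round up: n₁ = 206, giving n₂ = 2 × 206 = 412.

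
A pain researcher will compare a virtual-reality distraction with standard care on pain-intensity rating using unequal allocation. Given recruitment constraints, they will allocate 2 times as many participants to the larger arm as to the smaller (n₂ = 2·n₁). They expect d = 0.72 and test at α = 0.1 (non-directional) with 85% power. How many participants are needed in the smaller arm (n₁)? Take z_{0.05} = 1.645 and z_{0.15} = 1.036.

n₁ = 21

With allocation ratio k = n₂/n₁ = 2, Var(x̄₁−x̄₂) = σ²(1/n₁ + 1/(k·n₁)) = σ²·(k+1)/(k·n₁).
So n₁ = (1 + 1/k)·((z_{α/2} + z_β)/d)² = 1.500 × (2.681/0.72)².
n₁ = 1.500 × 13.87 = 20.8.
Round up: n₁ = 21, giving n₂ = 2 × 21 = 42.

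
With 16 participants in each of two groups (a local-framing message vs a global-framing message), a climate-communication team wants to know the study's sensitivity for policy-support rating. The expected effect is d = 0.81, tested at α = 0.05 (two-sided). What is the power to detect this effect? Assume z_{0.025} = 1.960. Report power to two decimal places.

power ≈ 0.63

For two equal groups, power = Φ(d·√(n/2) − z_{α/2}).
d·√(n/2) = 0.81 × √(16/2) = 0.81 × 2.828 = 2.291.
z_β = 2.291 − 1.960 = 0.331.
Power = Φ(0.331) = 0.630.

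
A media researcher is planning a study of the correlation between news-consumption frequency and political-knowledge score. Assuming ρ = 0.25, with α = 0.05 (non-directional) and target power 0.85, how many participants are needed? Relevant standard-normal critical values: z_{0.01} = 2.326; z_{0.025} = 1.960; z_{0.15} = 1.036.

n = 141

Fisher's z: C = ½·ln((1+r)/(1−r)) = ½·ln(1.6667) = 0.2554.
n = ((z_{α/2} + z_β)/C)² + 3.
(1.960 + 1.036) / 0.2554 = 2.996 / 0.2554 = 11.731.
n = 11.731² + 3 = 137.61 + 3 = 140.6.
Round up.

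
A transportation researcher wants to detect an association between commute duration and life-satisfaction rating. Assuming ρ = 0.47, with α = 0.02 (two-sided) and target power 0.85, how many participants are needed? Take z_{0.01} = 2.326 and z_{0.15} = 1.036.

n = 47

Fisher's z: C = ½·ln((1+r)/(1−r)) = ½·ln(2.7736) = 0.5101.
n = ((z_{α/2} + z_β)/C)² + 3.
(2.326 + 1.036) / 0.5101 = 3.362 / 0.5101 = 6.591.
n = 6.591² + 3 = 43.44 + 3 = 46.4.
Round up.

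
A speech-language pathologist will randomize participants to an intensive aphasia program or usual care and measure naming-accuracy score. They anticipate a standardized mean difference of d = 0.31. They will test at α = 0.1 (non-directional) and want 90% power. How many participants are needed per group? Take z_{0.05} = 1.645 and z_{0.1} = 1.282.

n = 179 per group

For two independent groups with equal n: n = 2·((z_{α/2} + z_β) / d)².
z_{α/2} + z_β = 1.645 + 1.282 = 2.927.
n = 2 × (2.927 / 0.31)² = 2 × 9.442² = 2 × 89.15 = 178.3.
Round up to the next whole participant.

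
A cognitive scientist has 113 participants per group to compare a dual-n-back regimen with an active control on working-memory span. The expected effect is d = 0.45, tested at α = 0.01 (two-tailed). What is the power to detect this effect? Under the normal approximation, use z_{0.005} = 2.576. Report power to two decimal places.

For two equal groups, power = Φ(d·√(n/2) − z_{α/2}).
d·√(n/2) = 0.45 × √(113/2) = 0.45 × 7.517 = 3.382.
z_β = 3.382 − 2.576 = 0.806.
Power = Φ(0.806) = 0.790.

power ≈ 0.79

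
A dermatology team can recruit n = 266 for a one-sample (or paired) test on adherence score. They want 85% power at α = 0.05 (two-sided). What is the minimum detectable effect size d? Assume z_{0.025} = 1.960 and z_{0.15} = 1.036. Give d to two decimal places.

d_min ≈ 0.18

For a single sample (or paired design) of n = 266: d_min = (z_{α/2} + z_β)/√n.
z-sum = 1.960 + 1.036 = 2.996.
d_min = 2.996 / √266 = 2.996 / 16.310 = 0.184.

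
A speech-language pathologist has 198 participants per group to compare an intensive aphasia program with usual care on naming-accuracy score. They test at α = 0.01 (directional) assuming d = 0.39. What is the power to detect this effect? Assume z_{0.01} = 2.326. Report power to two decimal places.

For two equal groups, power = Φ(d·√(n/2) − z_{α}).
d·√(n/2) = 0.39 × √(198/2) = 0.39 × 9.950 = 3.880.
z_β = 3.880 − 2.326 = 1.554.
Power = Φ(1.554) = 0.940.

power ≈ 0.94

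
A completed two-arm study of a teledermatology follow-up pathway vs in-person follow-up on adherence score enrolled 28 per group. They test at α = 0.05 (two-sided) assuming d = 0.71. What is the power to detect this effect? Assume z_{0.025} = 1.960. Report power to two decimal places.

power ≈ 0.76

For two equal groups, power = Φ(d·√(n/2) − z_{α/2}).
d·√(n/2) = 0.71 × √(28/2) = 0.71 × 3.742 = 2.657.
z_β = 2.657 − 1.960 = 0.697.
Power = Φ(0.697) = 0.757.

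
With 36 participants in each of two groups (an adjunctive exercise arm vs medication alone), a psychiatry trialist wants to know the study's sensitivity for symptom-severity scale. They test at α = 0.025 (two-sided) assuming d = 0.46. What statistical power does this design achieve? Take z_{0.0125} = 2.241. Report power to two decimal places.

For two equal groups, power = Φ(d·√(n/2) − z_{α/2}).
d·√(n/2) = 0.46 × √(36/2) = 0.46 × 4.243 = 1.952.
z_β = 1.952 − 2.241 = -0.289.
Power = Φ(-0.289) = 0.386.

power ≈ 0.39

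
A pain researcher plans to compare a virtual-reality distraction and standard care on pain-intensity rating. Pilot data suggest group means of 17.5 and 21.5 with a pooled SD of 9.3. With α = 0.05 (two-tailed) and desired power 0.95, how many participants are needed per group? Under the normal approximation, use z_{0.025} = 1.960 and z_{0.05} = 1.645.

Cohen's d = |M₁ − M₂| / SD_pooled = |17.5 − 21.5| / 9.3 = 4.0 / 9.3 = 0.430.
For two independent groups with equal n: n = 2·((z_{α/2} + z_β) / d)².
z_{α/2} + z_β = 1.960 + 1.645 = 3.605.
n = 2 × (3.605 / 0.430)² = 2 × 8.384² = 2 × 70.29 = 140.6.
Round up to the next whole participant.

n = 141 per group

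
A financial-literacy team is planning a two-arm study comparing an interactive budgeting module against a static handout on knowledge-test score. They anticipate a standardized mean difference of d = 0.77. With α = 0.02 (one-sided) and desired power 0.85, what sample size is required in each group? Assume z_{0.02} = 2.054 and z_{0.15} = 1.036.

n = 33 per group

For two independent groups with equal n: n = 2·((z_{α} + z_β) / d)².
z_{α} + z_β = 2.054 + 1.036 = 3.090.
n = 2 × (3.090 / 0.77)² = 2 × 4.013² = 2 × 16.10 = 32.2.
Round up to the next whole participant.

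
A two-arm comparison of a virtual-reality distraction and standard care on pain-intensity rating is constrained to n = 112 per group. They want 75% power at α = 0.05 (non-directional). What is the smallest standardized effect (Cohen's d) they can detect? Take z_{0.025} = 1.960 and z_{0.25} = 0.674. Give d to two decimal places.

d_min ≈ 0.35

For two independent groups of n = 112 each: d_min = (z_{α/2} + z_β)·√(2/n).
z-sum = 1.960 + 0.674 = 2.634.
d_min = 2.634 × √(2/112) = 2.634 × 0.1336 = 0.352.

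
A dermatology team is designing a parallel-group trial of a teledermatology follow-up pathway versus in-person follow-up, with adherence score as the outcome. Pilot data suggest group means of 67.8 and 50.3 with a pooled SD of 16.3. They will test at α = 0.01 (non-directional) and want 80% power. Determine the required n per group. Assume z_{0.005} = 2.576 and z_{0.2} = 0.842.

Cohen's d = |M₁ − M₂| / SD_pooled = |67.8 − 50.3| / 16.3 = 17.5 / 16.3 = 1.074.
For two independent groups with equal n: n = 2·((z_{α/2} + z_β) / d)².
z_{α/2} + z_β = 2.576 + 0.842 = 3.418.
n = 2 × (3.418 / 1.074)² = 2 × 3.182² = 2 × 10.13 = 20.3.
Round up to the next whole participant.

n = 21 per group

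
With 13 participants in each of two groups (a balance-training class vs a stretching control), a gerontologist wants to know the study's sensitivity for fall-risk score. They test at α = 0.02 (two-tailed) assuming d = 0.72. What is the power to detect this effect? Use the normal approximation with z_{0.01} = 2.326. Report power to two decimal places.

power ≈ 0.31

For two equal groups, power = Φ(d·√(n/2) − z_{α/2}).
d·√(n/2) = 0.72 × √(13/2) = 0.72 × 2.550 = 1.836.
z_β = 1.836 − 2.326 = -0.490.
Power = Φ(-0.490) = 0.312.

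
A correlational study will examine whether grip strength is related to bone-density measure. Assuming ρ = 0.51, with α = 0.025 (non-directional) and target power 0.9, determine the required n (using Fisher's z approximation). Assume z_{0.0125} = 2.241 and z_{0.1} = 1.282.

n = 43

Fisher's z: C = ½·ln((1+r)/(1−r)) = ½·ln(3.0816) = 0.5627.
n = ((z_{α/2} + z_β)/C)² + 3.
(2.241 + 1.282) / 0.5627 = 3.523 / 0.5627 = 6.261.
n = 6.261² + 3 = 39.20 + 3 = 42.2.
Round up.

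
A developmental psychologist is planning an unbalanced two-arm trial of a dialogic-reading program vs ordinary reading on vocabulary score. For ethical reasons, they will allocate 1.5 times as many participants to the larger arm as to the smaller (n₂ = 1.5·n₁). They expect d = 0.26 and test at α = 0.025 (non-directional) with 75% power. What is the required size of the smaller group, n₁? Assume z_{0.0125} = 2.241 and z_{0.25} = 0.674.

n₁ = 210

With allocation ratio k = n₂/n₁ = 1.5, Var(x̄₁−x̄₂) = σ²(1/n₁ + 1/(k·n₁)) = σ²·(k+1)/(k·n₁).
So n₁ = (1 + 1/k)·((z_{α/2} + z_β)/d)² = 1.667 × (2.915/0.26)².
n₁ = 1.667 × 125.70 = 209.5.
Round up: n₁ = 210, giving n₂ = 1.5 × 210 = 315.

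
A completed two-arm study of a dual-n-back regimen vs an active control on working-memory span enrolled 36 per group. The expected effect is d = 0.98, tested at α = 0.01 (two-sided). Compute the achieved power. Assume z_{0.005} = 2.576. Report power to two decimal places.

power ≈ 0.94

For two equal groups, power = Φ(d·√(n/2) − z_{α/2}).
d·√(n/2) = 0.98 × √(36/2) = 0.98 × 4.243 = 4.158.
z_β = 4.158 − 2.576 = 1.582.
Power = Φ(1.582) = 0.943.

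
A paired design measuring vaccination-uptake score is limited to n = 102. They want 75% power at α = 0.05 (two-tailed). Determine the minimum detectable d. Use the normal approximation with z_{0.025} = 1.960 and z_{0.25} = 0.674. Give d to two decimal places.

For a single sample (or paired design) of n = 102: d_min = (z_{α/2} + z_β)/√n.
z-sum = 1.960 + 0.674 = 2.634.
d_min = 2.634 / √102 = 2.634 / 10.100 = 0.261.

d_min ≈ 0.26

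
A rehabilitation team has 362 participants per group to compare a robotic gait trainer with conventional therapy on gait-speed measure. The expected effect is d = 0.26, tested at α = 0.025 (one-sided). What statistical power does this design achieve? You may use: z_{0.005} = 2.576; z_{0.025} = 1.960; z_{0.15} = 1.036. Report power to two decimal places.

power ≈ 0.94

For two equal groups, power = Φ(d·√(n/2) − z_{α}).
d·√(n/2) = 0.26 × √(362/2) = 0.26 × 13.454 = 3.498.
z_β = 3.498 − 1.960 = 1.538.
Power = Φ(1.538) = 0.938.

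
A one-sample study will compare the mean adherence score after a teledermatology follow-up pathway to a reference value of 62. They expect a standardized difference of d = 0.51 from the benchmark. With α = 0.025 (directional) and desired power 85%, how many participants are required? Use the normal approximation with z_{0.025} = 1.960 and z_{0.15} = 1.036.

For a one-sample test: n = ((z_{α} + z_β) / d)².
z_{α} + z_β = 1.960 + 1.036 = 2.996.
n = (2.996 / 0.51)² = 5.875² = 34.51.
Round up.

n = 35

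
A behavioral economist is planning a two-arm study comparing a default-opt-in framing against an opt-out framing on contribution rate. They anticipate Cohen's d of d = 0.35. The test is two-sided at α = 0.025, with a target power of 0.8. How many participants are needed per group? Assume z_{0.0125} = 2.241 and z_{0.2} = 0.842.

n = 156 per group

For two independent groups with equal n: n = 2·((z_{α/2} + z_β) / d)².
z_{α/2} + z_β = 2.241 + 0.842 = 3.083.
n = 2 × (3.083 / 0.35)² = 2 × 8.809² = 2 × 77.59 = 155.2.
Round up to the next whole participant.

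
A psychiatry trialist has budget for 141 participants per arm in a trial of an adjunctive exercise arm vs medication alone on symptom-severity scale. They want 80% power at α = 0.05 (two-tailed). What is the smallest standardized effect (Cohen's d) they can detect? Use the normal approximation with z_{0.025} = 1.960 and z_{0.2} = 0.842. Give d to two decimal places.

For two independent groups of n = 141 each: d_min = (z_{α/2} + z_β)·√(2/n).
z-sum = 1.960 + 0.842 = 2.802.
d_min = 2.802 × √(2/141) = 2.802 × 0.1191 = 0.334.

d_min ≈ 0.33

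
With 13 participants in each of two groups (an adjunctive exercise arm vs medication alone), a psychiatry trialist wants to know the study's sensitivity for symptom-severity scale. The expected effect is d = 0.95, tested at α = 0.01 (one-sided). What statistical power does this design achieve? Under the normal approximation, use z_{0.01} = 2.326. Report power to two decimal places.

For two equal groups, power = Φ(d·√(n/2) − z_{α}).
d·√(n/2) = 0.95 × √(13/2) = 0.95 × 2.550 = 2.422.
z_β = 2.422 − 2.326 = 0.096.
Power = Φ(0.096) = 0.538.

power ≈ 0.54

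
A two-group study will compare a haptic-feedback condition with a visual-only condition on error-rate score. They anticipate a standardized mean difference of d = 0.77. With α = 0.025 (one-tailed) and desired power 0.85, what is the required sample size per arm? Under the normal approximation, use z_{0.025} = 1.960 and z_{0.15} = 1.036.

n = 31 per group

For two independent groups with equal n: n = 2·((z_{α} + z_β) / d)².
z_{α} + z_β = 1.960 + 1.036 = 2.996.
n = 2 × (2.996 / 0.77)² = 2 × 3.891² = 2 × 15.14 = 30.3.
Round up to the next whole participant.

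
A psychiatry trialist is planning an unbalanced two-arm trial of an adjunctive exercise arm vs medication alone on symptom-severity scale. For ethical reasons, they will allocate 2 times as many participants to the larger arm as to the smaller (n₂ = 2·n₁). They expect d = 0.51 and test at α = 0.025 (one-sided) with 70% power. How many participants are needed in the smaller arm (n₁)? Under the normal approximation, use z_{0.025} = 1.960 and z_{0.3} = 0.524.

n₁ = 36

With allocation ratio k = n₂/n₁ = 2, Var(x̄₁−x̄₂) = σ²(1/n₁ + 1/(k·n₁)) = σ²·(k+1)/(k·n₁).
So n₁ = (1 + 1/k)·((z_{α} + z_β)/d)² = 1.500 × (2.484/0.51)².
n₁ = 1.500 × 23.72 = 35.6.
Round up: n₁ = 36, giving n₂ = 2 × 36 = 72.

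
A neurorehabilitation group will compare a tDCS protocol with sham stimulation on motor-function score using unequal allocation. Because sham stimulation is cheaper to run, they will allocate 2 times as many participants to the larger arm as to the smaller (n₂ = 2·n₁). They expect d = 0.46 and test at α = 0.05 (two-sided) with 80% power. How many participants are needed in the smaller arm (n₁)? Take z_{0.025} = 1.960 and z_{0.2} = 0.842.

With allocation ratio k = n₂/n₁ = 2, Var(x̄₁−x̄₂) = σ²(1/n₁ + 1/(k·n₁)) = σ²·(k+1)/(k·n₁).
So n₁ = (1 + 1/k)·((z_{α/2} + z_β)/d)² = 1.500 × (2.802/0.46)².
n₁ = 1.500 × 37.10 = 55.7.
Round up: n₁ = 56, giving n₂ = 2 × 56 = 112.

n₁ = 56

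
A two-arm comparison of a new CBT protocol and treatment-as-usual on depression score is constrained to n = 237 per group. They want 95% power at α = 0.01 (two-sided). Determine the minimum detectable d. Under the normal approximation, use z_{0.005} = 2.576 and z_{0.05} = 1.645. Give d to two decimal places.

For two independent groups of n = 237 each: d_min = (z_{α/2} + z_β)·√(2/n).
z-sum = 2.576 + 1.645 = 4.221.
d_min = 4.221 × √(2/237) = 4.221 × 0.0919 = 0.388.

d_min ≈ 0.39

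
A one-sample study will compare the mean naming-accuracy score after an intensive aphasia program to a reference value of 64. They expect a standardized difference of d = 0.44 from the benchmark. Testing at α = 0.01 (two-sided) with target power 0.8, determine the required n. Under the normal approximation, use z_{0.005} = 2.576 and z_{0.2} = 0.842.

n = 61

For a one-sample test: n = ((z_{α/2} + z_β) / d)².
z_{α/2} + z_β = 2.576 + 0.842 = 3.418.
n = (3.418 / 0.44)² = 7.768² = 60.34.
Round up.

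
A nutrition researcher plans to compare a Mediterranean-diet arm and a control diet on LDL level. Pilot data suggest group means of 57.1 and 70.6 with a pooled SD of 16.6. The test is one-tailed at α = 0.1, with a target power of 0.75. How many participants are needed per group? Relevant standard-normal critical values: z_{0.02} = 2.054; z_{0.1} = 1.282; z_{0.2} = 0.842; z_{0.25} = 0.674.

n = 12 per group

Cohen's d = |M₁ − M₂| / SD_pooled = |57.1 − 70.6| / 16.6 = 13.5 / 16.6 = 0.813.
For two independent groups with equal n: n = 2·((z_{α} + z_β) / d)².
z_{α} + z_β = 1.282 + 0.674 = 1.956.
n = 2 × (1.956 / 0.813)² = 2 × 2.406² = 2 × 5.79 = 11.6.
Round up to the next whole participant.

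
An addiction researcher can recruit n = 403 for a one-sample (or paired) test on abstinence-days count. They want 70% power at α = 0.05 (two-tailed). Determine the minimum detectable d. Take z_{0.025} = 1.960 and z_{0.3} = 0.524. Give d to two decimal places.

d_min ≈ 0.12

For a single sample (or paired design) of n = 403: d_min = (z_{α/2} + z_β)/√n.
z-sum = 1.960 + 0.524 = 2.484.
d_min = 2.484 / √403 = 2.484 / 20.075 = 0.124.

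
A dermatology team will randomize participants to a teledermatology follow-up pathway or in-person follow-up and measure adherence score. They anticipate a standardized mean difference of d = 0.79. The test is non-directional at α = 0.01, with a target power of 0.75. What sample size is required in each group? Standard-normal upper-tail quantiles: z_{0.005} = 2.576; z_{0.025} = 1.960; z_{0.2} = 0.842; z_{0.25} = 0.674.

n = 34 per group

For two independent groups with equal n: n = 2·((z_{α/2} + z_β) / d)².
z_{α/2} + z_β = 2.576 + 0.674 = 3.250.
n = 2 × (3.250 / 0.79)² = 2 × 4.114² = 2 × 16.92 = 33.8.
Round up to the next whole participant.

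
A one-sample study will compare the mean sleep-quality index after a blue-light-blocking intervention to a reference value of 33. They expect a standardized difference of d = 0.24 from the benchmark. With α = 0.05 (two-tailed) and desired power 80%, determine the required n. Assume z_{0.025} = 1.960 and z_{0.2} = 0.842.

n = 137

For a one-sample test: n = ((z_{α/2} + z_β) / d)².
z_{α/2} + z_β = 1.960 + 0.842 = 2.802.
n = (2.802 / 0.24)² = 11.675² = 136.31.
Round up.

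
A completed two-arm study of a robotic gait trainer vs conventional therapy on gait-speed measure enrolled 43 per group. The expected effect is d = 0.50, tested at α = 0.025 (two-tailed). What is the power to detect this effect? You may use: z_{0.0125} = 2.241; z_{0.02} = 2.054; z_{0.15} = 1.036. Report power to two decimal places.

power ≈ 0.53

For two equal groups, power = Φ(d·√(n/2) − z_{α/2}).
d·√(n/2) = 0.50 × √(43/2) = 0.50 × 4.637 = 2.318.
z_β = 2.318 − 2.241 = 0.077.
Power = Φ(0.077) = 0.531.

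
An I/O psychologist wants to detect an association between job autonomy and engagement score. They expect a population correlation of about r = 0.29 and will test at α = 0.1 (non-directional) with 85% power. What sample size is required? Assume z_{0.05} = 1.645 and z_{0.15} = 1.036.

Fisher's z: C = ½·ln((1+r)/(1−r)) = ½·ln(1.8169) = 0.2986.
n = ((z_{α/2} + z_β)/C)² + 3.
(1.645 + 1.036) / 0.2986 = 2.681 / 0.2986 = 8.979.
n = 8.979² + 3 = 80.61 + 3 = 83.6.
Round up.

n = 84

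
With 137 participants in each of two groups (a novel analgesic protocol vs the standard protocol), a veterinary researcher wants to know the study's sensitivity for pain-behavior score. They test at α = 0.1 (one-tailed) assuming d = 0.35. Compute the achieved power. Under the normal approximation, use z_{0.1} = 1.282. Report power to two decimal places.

power ≈ 0.95

For two equal groups, power = Φ(d·√(n/2) − z_{α}).
d·√(n/2) = 0.35 × √(137/2) = 0.35 × 8.276 = 2.897.
z_β = 2.897 − 1.282 = 1.615.
Power = Φ(1.615) = 0.947.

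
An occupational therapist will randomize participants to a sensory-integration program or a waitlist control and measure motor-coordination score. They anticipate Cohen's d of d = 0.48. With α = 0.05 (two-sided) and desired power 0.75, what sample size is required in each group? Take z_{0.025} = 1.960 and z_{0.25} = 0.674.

For two independent groups with equal n: n = 2·((z_{α/2} + z_β) / d)².
z_{α/2} + z_β = 1.960 + 0.674 = 2.634.
n = 2 × (2.634 / 0.48)² = 2 × 5.487² = 2 × 30.11 = 60.2.
Round up to the next whole participant.

n = 61 per group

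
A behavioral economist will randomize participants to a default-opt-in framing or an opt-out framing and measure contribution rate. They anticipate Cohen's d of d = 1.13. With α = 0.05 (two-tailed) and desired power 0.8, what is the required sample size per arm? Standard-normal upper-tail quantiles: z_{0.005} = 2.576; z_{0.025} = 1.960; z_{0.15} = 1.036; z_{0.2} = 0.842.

n = 13 per group

For two independent groups with equal n: n = 2·((z_{α/2} + z_β) / d)².
z_{α/2} + z_β = 1.960 + 0.842 = 2.802.
n = 2 × (2.802 / 1.13)² = 2 × 2.480² = 2 × 6.15 = 12.3.
Round up to the next whole participant.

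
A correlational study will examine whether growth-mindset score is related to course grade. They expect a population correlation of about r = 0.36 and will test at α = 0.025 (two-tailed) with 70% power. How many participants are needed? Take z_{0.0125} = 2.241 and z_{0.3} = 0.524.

n = 57

Fisher's z: C = ½·ln((1+r)/(1−r)) = ½·ln(2.1250) = 0.3769.
n = ((z_{α/2} + z_β)/C)² + 3.
(2.241 + 0.524) / 0.3769 = 2.765 / 0.3769 = 7.336.
n = 7.336² + 3 = 53.82 + 3 = 56.8.
Round up.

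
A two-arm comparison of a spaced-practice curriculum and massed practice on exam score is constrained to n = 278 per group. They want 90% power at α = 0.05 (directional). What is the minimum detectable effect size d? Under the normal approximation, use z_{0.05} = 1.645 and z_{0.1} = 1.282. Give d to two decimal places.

For two independent groups of n = 278 each: d_min = (z_{α} + z_β)·√(2/n).
z-sum = 1.645 + 1.282 = 2.927.
d_min = 2.927 × √(2/278) = 2.927 × 0.0848 = 0.248.

d_min ≈ 0.25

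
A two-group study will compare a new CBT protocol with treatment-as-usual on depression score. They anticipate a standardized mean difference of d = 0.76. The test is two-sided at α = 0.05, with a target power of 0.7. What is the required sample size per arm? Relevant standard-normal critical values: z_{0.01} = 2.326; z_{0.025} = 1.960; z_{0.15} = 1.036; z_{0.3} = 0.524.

n = 22 per group

For two independent groups with equal n: n = 2·((z_{α/2} + z_β) / d)².
z_{α/2} + z_β = 1.960 + 0.524 = 2.484.
n = 2 × (2.484 / 0.76)² = 2 × 3.268² = 2 × 10.68 = 21.4.
Round up to the next whole participant.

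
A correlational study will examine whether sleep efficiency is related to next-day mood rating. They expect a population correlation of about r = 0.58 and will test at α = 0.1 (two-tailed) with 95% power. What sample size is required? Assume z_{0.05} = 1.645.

Fisher's z: C = ½·ln((1+r)/(1−r)) = ½·ln(3.7619) = 0.6625.
n = ((z_{α/2} + z_β)/C)² + 3.
(1.645 + 1.645) / 0.6625 = 3.290 / 0.6625 = 4.966.
n = 4.966² + 3 = 24.66 + 3 = 27.7.
Round up.

n = 28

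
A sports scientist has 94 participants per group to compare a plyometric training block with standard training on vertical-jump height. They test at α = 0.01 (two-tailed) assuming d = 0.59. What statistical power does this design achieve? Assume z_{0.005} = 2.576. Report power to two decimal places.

power ≈ 0.93

For two equal groups, power = Φ(d·√(n/2) − z_{α/2}).
d·√(n/2) = 0.59 × √(94/2) = 0.59 × 6.856 = 4.045.
z_β = 4.045 − 2.576 = 1.469.
Power = Φ(1.469) = 0.929.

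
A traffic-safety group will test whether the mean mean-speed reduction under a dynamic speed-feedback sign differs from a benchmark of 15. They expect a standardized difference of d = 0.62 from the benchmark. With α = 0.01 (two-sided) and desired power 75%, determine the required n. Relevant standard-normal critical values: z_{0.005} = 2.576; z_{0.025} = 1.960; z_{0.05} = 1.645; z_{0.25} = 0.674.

For a one-sample test: n = ((z_{α/2} + z_β) / d)².
z_{α/2} + z_β = 2.576 + 0.674 = 3.250.
n = (3.250 / 0.62)² = 5.242² = 27.48.
Round up.

n = 28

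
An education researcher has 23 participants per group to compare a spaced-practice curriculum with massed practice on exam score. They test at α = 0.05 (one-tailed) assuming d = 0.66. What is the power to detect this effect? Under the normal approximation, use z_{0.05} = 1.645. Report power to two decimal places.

power ≈ 0.72

For two equal groups, power = Φ(d·√(n/2) − z_{α}).
d·√(n/2) = 0.66 × √(23/2) = 0.66 × 3.391 = 2.238.
z_β = 2.238 − 1.645 = 0.593.
Power = Φ(0.593) = 0.723.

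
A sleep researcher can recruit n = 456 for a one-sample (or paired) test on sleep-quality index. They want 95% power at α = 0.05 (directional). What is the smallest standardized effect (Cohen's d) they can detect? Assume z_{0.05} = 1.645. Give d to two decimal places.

For a single sample (or paired design) of n = 456: d_min = (z_{α} + z_β)/√n.
z-sum = 1.645 + 1.645 = 3.290.
d_min = 3.290 / √456 = 3.290 / 21.354 = 0.154.

d_min ≈ 0.15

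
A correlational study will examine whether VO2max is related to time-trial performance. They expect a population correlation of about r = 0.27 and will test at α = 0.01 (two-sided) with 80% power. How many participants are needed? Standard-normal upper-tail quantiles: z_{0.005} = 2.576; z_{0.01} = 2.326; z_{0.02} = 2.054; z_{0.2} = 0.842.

Fisher's z: C = ½·ln((1+r)/(1−r)) = ½·ln(1.7397) = 0.2769.
n = ((z_{α/2} + z_β)/C)² + 3.
(2.576 + 0.842) / 0.2769 = 3.418 / 0.2769 = 12.344.
n = 12.344² + 3 = 152.37 + 3 = 155.4.
Round up.

n = 156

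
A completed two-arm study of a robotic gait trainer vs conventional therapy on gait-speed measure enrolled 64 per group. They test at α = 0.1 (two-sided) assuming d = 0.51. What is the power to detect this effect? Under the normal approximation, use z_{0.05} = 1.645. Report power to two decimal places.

power ≈ 0.89

For two equal groups, power = Φ(d·√(n/2) − z_{α/2}).
d·√(n/2) = 0.51 × √(64/2) = 0.51 × 5.657 = 2.885.
z_β = 2.885 − 1.645 = 1.240.
Power = Φ(1.240) = 0.893.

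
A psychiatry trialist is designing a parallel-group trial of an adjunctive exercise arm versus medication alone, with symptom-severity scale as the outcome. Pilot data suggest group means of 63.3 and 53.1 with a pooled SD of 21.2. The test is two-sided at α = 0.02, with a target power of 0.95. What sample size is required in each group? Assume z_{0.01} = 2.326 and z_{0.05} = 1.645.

Cohen's d = |M₁ − M₂| / SD_pooled = |63.3 − 53.1| / 21.2 = 10.2 / 21.2 = 0.481.
For two independent groups with equal n: n = 2·((z_{α/2} + z_β) / d)².
z_{α/2} + z_β = 2.326 + 1.645 = 3.971.
n = 2 × (3.971 / 0.481)² = 2 × 8.256² = 2 × 68.16 = 136.3.
Round up to the next whole participant.

n = 137 per group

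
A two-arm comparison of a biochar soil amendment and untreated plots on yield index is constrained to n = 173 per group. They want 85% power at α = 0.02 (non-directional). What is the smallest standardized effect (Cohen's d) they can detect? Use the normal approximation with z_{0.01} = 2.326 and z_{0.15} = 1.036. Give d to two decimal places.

For two independent groups of n = 173 each: d_min = (z_{α/2} + z_β)·√(2/n).
z-sum = 2.326 + 1.036 = 3.362.
d_min = 3.362 × √(2/173) = 3.362 × 0.1075 = 0.361.

d_min ≈ 0.36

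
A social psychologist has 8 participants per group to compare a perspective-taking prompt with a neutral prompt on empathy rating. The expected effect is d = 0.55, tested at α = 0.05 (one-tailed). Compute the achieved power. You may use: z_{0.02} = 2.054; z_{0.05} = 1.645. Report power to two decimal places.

For two equal groups, power = Φ(d·√(n/2) − z_{α}).
d·√(n/2) = 0.55 × √(8/2) = 0.55 × 2.000 = 1.100.
z_β = 1.100 − 1.645 = -0.545.
Power = Φ(-0.545) = 0.293.

power ≈ 0.29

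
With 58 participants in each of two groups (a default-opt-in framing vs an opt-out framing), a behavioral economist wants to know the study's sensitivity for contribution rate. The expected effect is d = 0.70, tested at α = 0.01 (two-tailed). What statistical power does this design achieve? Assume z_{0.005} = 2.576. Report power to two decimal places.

For two equal groups, power = Φ(d·√(n/2) − z_{α/2}).
d·√(n/2) = 0.70 × √(58/2) = 0.70 × 5.385 = 3.770.
z_β = 3.770 − 2.576 = 1.194.
Power = Φ(1.194) = 0.884.

power ≈ 0.88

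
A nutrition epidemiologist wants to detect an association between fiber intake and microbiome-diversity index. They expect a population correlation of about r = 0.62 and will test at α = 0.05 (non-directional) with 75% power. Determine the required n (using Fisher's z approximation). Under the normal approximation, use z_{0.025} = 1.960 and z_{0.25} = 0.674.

Fisher's z: C = ½·ln((1+r)/(1−r)) = ½·ln(4.2632) = 0.7250.
n = ((z_{α/2} + z_β)/C)² + 3.
(1.960 + 0.674) / 0.7250 = 2.634 / 0.7250 = 3.633.
n = 3.633² + 3 = 13.20 + 3 = 16.2.
Round up.

n = 17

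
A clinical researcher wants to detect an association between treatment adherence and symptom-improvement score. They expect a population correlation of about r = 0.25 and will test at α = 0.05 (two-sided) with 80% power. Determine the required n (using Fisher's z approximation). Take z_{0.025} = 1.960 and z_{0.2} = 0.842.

Fisher's z: C = ½·ln((1+r)/(1−r)) = ½·ln(1.6667) = 0.2554.
n = ((z_{α/2} + z_β)/C)² + 3.
(1.960 + 0.842) / 0.2554 = 2.802 / 0.2554 = 10.971.
n = 10.971² + 3 = 120.36 + 3 = 123.4.
Round up.

n = 124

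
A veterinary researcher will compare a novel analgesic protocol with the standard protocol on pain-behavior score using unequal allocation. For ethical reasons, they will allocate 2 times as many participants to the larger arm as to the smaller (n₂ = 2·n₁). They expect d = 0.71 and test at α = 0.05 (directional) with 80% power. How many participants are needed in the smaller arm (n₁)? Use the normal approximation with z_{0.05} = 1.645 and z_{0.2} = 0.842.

n₁ = 19

With allocation ratio k = n₂/n₁ = 2, Var(x̄₁−x̄₂) = σ²(1/n₁ + 1/(k·n₁)) = σ²·(k+1)/(k·n₁).
So n₁ = (1 + 1/k)·((z_{α} + z_β)/d)² = 1.500 × (2.487/0.71)².
n₁ = 1.500 × 12.27 = 18.4.
Round up: n₁ = 19, giving n₂ = 2 × 19 = 38.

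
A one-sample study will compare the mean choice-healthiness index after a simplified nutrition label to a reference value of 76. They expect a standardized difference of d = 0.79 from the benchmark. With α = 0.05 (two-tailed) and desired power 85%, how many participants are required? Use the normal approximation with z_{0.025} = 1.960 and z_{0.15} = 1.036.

For a one-sample test: n = ((z_{α/2} + z_β) / d)².
z_{α/2} + z_β = 1.960 + 1.036 = 2.996.
n = (2.996 / 0.79)² = 3.792² = 14.38.
Round up.

n = 15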